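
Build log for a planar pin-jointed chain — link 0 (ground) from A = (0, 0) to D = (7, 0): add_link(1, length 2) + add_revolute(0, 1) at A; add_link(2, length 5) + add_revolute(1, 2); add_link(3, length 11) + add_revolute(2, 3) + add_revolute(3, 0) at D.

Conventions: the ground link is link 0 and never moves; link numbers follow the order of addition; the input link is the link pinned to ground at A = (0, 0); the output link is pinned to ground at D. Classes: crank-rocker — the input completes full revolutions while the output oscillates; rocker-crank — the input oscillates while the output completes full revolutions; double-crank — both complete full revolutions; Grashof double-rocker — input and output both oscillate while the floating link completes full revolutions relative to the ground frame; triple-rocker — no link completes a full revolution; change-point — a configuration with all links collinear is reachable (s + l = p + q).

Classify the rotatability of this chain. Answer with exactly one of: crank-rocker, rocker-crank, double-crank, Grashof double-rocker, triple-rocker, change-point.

lengths: ground=7, input=2, coupler=5, output=11
sorted: s=2 (shortest), l=11 (longest), p+q=12
s + l = 13 vs p + q = 12
s + l > p + q → non-Grashof → no link fully rotates → triple-rocker

triple-rocker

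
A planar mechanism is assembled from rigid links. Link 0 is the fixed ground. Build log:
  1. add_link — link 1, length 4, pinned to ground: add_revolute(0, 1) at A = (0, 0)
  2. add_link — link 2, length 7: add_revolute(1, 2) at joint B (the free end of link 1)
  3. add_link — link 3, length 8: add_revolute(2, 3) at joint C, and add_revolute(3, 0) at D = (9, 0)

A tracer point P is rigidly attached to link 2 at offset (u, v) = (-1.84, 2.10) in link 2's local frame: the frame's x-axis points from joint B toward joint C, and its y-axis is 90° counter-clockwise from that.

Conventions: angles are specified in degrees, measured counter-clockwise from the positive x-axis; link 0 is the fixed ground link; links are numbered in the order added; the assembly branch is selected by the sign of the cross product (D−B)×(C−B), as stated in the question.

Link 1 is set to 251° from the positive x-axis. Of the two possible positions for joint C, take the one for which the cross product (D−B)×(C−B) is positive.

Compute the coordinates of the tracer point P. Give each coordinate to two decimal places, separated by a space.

A=(0,0), D=(9.00,0)
B = A + 4.00·(cos251°, sin251°) = (-1.3023, -3.7821)
|BD| = 10.9746
circle(B,7.00) ∩ circle(D,8.00): a=4.8039, h=5.0914
  candidates: C₊=(1.4527,2.6530) cross=55.876; C₋=(4.9620,-6.9061) cross=-55.876
  branch + wants cross > 0 → take C=(1.4527,2.6530) (cross=55.876)
ex = (C−B)/|BC| = (0.3936,0.9193); ey = (-0.9193,0.3936)
P = B + -1.84·ex + 2.10·ey = (-3.9570,-4.6471)

-3.96 -4.65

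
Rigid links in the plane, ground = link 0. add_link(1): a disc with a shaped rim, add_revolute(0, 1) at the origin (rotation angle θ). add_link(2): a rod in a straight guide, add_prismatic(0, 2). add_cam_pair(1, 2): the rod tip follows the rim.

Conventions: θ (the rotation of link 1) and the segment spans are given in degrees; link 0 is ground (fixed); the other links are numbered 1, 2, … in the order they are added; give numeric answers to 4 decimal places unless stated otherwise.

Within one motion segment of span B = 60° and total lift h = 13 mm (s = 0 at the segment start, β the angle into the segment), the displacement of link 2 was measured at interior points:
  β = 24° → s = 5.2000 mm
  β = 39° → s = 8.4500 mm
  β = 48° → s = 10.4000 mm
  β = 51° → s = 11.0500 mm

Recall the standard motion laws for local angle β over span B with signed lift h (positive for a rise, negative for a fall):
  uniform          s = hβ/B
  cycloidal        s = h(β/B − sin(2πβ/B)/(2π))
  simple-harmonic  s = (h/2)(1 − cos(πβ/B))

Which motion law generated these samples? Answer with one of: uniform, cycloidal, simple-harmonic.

candidates at β/B = r: uniform s = h·r (linear in β); cycloidal s = h·(r − sin(2πr)/(2π)); simple-harmonic s = (h/2)(1 − cos(πr))
β=24°: printed 5.2000 | uniform 5.2000, cycloidal 3.9839, simple-harmonic 4.4914
β=39°: printed 8.4500 | uniform 8.4500, cycloidal 10.1239, simple-harmonic 9.4509
β=48°: printed 10.4000 | uniform 10.4000, cycloidal 12.3677, simple-harmonic 11.7586
β=51°: printed 11.0500 | uniform 11.0500, cycloidal 12.7239, simple-harmonic 12.2915
only one law matches every sample → uniform

uniform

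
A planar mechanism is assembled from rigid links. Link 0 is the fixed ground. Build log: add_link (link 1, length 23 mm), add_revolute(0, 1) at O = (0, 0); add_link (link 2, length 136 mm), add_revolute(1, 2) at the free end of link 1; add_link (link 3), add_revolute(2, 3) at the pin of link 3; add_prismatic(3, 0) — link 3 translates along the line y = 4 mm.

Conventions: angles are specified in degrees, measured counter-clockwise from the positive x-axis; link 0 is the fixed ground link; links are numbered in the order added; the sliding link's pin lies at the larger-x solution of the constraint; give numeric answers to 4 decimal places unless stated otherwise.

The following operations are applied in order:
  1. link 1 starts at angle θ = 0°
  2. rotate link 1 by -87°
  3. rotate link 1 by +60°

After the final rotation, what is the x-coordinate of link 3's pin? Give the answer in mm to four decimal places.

geometry: r = 23 mm, L = 136 mm, e = 4 mm; θ starts at 0°
rotate link 1 by -87°: θ ← 0° -87° = -87°
rotate link 1 by +60°: θ ← -87° +60° = -27°
crank pin P = (r cos θ, r sin θ) = (20.493150, -10.441781)
h = r sin θ − e = -10.441781 − 4 = -14.441781
x = r cos θ + √(L² − h²) = 20.493150 + 135.231043 = 155.724193

155.7242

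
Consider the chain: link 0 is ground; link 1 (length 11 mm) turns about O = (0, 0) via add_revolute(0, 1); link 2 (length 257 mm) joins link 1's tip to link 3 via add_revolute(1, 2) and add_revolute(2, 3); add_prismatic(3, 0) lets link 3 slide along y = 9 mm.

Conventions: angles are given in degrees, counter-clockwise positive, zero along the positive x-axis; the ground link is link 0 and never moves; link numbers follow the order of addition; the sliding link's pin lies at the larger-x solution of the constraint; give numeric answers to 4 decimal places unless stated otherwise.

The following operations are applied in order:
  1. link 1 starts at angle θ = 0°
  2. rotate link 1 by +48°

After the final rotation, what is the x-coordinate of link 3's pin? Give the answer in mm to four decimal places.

geometry: r = 11 mm, L = 257 mm, e = 9 mm; θ starts at 0°
rotate link 1 by +48°: θ ← 0° +48° = 48°
crank pin P = (r cos θ, r sin θ) = (7.360437, 8.174593)
h = r sin θ − e = 8.174593 − 9 = -0.825407
x = r cos θ + √(L² − h²) = 7.360437 + 256.998675 = 264.359111

264.3591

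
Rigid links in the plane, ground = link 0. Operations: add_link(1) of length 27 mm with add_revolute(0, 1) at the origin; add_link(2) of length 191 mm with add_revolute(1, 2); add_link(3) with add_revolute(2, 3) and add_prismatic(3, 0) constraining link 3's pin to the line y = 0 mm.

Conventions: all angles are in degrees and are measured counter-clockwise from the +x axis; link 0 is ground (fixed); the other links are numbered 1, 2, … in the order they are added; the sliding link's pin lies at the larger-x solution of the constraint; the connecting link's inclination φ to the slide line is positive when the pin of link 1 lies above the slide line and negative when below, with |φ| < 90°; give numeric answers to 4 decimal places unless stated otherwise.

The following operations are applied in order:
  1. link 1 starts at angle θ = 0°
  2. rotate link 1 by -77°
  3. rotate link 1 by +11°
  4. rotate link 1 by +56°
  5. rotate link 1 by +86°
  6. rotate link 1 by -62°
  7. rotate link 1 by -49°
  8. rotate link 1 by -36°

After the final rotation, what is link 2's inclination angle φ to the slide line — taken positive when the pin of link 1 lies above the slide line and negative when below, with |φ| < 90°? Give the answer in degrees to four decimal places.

geometry: r = 27 mm, L = 191 mm, e = 0 mm; θ starts at 0°
rotate link 1 by -77°: θ ← 0° -77° = -77°
rotate link 1 by +11°: θ ← -77° +11° = -66°
rotate link 1 by +56°: θ ← -66° +56° = -10°
rotate link 1 by +86°: θ ← -10° +86° = 76°
rotate link 1 by -62°: θ ← 76° -62° = 14°
rotate link 1 by -49°: θ ← 14° -49° = -35°
rotate link 1 by -36°: θ ← -35° -36° = -71°
h = r sin θ − e = -25.529002 − 0 = -25.529002
sin φ = h / L = -25.529002 / 191 = -0.13365969
φ = arcsin(-0.13365969) = -7.681124°

-7.6811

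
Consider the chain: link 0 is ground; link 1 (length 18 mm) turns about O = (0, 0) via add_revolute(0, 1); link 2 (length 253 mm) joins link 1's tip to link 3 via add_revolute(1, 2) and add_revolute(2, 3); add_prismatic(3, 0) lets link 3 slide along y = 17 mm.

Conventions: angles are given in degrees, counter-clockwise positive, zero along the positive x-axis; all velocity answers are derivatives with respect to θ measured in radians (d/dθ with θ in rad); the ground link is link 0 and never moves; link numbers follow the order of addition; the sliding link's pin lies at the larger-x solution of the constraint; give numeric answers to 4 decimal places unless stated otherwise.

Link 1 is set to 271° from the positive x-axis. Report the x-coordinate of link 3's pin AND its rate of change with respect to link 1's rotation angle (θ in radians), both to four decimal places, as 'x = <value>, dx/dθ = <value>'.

geometry: r = 18 mm, L = 253 mm, e = 17 mm
crank pin P = (r cos θ, r sin θ) = (0.314143, -17.997259)
h = r sin θ − e = -17.997259 − 17 = -34.997259
x = r cos θ + √(L² − h²) = 0.314143 + 250.567739 = 250.881882
dx/dθ = −r sin θ − h·r cos θ/√(L² − h²) (θ in radians; h = -34.997259) = 18.041135

x = 250.8819, dx/dθ = 18.0411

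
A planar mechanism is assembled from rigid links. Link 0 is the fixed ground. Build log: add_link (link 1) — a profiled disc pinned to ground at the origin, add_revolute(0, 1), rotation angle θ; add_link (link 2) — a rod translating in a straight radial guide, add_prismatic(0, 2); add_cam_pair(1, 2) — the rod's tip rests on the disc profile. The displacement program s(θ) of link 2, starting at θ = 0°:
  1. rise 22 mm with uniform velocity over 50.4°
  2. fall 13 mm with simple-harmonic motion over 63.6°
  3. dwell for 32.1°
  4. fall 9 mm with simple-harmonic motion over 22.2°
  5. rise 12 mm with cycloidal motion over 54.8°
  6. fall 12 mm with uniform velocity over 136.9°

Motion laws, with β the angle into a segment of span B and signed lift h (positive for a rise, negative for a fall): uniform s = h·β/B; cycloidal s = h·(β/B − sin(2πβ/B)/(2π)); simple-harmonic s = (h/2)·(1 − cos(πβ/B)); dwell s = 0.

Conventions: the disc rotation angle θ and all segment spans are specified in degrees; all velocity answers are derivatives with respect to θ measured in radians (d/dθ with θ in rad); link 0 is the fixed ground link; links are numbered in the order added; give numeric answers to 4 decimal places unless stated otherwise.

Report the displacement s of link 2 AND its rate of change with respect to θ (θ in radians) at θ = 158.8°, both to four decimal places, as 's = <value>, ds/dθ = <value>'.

seg 1 [0°–50.4°] uniform, h=22: full span → s += 22 → s = 22.0000
seg 2 [50.4°–114°] simple-harmonic, h=-13: full span → s += -13 → s = 9.0000
seg 3 [114°–146.1°] dwell: s stays 9.0000
seg 4 [146.1°–168.3°] simple-harmonic, h=-9: θ=158.8° here. β=12.7, B=22.2. -9/2·(1 − cos(π·0.5721)) = -5.5102 → s = 3.4898
velocity in seg [146.1°–168.3°] (simple-harmonic), θ in radians: β = 12.7° = 0.2217 rad, B = 22.2° = 0.3875 rad; ds/dθ = (πh/(2B)) sin(πβ/B) = (π·(-9)/(2·0.3875)) sin(π·0.5721) = -35.555208 mm/rad

s = 3.4898, ds/dθ = -35.5552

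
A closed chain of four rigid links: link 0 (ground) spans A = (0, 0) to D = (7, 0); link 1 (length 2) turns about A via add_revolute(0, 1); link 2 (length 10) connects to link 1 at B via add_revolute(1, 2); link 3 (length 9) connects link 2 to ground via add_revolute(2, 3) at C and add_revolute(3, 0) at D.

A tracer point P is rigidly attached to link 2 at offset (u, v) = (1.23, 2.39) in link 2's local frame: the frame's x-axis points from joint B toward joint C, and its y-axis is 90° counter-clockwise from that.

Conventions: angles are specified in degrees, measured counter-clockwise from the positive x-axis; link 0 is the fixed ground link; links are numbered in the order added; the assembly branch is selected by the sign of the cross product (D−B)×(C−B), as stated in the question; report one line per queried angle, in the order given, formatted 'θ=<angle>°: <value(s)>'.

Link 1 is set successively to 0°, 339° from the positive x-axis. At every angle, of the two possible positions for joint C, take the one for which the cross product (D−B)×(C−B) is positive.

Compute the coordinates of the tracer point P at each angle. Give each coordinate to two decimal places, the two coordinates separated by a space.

A=(0,0), D=(7.00,0)
θ=0°: B = A + 2.00·(cos0°, sin0°) = (2.0000, 0.0000)
θ=0°: |BD| = 5.0000
θ=0°: circle(B,10.00) ∩ circle(D,9.00): a=4.4000, h=8.9800
θ=0°:   candidates: C₊=(6.4000,8.9800) cross=44.900; C₋=(6.4000,-8.9800) cross=-44.900
θ=0°:   branch + wants cross > 0 → take C=(6.4000,8.9800) (cross=44.900)
θ=0°: ex = (C−B)/|BC| = (0.4400,0.8980); ey = (-0.8980,0.4400)
θ=0°: P = B + 1.23·ex + 2.39·ey = (0.3950,2.1561)
θ=339°: B = A + 2.00·(cos339°, sin339°) = (1.8672, -0.7167)
θ=339°: |BD| = 5.1826
θ=339°: circle(B,10.00) ∩ circle(D,9.00): a=4.4244, h=8.9680
θ=339°:   candidates: C₊=(5.0088,8.7770) cross=46.478; C₋=(7.4892,-8.9867) cross=-46.478
θ=339°:   branch + wants cross > 0 → take C=(5.0088,8.7770) (cross=46.478)
θ=339°: ex = (C−B)/|BC| = (0.3142,0.9494); ey = (-0.9494,0.3142)
θ=339°: P = B + 1.23·ex + 2.39·ey = (-0.0154,1.2018)

θ=0°: 0.39 2.16
θ=339°: -0.02 1.20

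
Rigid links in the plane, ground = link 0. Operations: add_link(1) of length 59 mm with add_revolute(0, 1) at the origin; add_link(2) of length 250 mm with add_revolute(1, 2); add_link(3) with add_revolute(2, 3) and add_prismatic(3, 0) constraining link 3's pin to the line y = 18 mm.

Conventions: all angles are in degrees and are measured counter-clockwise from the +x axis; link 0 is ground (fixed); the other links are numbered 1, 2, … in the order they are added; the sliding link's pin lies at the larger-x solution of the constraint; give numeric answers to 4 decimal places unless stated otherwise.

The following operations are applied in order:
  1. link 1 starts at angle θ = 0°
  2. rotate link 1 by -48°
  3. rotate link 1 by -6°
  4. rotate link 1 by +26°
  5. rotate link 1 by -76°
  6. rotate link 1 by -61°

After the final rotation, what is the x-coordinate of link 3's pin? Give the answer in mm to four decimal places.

geometry: r = 59 mm, L = 250 mm, e = 18 mm; θ starts at 0°
rotate link 1 by -48°: θ ← 0° -48° = -48°
rotate link 1 by -6°: θ ← -48° -6° = -54°
rotate link 1 by +26°: θ ← -54° +26° = -28°
rotate link 1 by -76°: θ ← -28° -76° = -104°
rotate link 1 by -61°: θ ← -104° -61° = -165°
crank pin P = (r cos θ, r sin θ) = (-56.989624, -15.270324)
h = r sin θ − e = -15.270324 − 18 = -33.270324
x = r cos θ + √(L² − h²) = -56.989624 + 247.776281 = 190.786658

190.7867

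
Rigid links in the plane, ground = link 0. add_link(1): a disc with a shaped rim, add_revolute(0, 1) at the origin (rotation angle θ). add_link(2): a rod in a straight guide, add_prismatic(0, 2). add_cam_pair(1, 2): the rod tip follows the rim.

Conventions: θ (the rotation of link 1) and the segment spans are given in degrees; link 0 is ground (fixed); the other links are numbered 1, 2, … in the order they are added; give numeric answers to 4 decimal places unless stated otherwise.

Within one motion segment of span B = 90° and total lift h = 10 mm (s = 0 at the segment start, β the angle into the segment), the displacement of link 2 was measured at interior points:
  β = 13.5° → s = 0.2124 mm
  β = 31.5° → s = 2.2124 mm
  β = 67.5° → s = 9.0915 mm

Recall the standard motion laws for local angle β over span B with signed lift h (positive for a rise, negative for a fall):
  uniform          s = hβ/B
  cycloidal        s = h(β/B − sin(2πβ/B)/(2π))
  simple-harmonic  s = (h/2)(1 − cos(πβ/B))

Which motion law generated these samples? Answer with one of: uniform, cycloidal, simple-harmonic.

candidates at β/B = r: uniform s = h·r (linear in β); cycloidal s = h·(r − sin(2πr)/(2π)); simple-harmonic s = (h/2)(1 − cos(πr))
β=13.5°: printed 0.2124 | uniform 1.5000, cycloidal 0.2124, simple-harmonic 0.5450
β=31.5°: printed 2.2124 | uniform 3.5000, cycloidal 2.2124, simple-harmonic 2.7300
β=67.5°: printed 9.0915 | uniform 7.5000, cycloidal 9.0915, simple-harmonic 8.5355
only one law matches every sample → cycloidal

cycloidal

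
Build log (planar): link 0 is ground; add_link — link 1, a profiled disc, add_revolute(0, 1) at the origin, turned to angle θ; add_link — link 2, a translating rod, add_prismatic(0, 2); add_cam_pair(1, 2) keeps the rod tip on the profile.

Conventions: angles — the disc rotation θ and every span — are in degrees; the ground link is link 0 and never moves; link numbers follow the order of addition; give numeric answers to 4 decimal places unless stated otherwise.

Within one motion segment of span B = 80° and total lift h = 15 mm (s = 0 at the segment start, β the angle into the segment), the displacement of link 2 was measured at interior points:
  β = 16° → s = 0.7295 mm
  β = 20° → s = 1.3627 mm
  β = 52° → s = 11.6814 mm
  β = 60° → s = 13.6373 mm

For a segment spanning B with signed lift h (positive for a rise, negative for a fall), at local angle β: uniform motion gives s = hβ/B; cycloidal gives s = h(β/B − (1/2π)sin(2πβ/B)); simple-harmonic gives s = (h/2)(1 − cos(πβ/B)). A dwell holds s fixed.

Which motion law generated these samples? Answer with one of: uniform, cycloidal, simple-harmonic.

candidates at β/B = r: uniform s = h·r (linear in β); cycloidal s = h·(r − sin(2πr)/(2π)); simple-harmonic s = (h/2)(1 − cos(πr))
β=16°: printed 0.7295 | uniform 3.0000, cycloidal 0.7295, simple-harmonic 1.4324
β=20°: printed 1.3627 | uniform 3.7500, cycloidal 1.3627, simple-harmonic 2.1967
β=52°: printed 11.6814 | uniform 9.7500, cycloidal 11.6814, simple-harmonic 10.9049
β=60°: printed 13.6373 | uniform 11.2500, cycloidal 13.6373, simple-harmonic 12.8033
only one law matches every sample → cycloidal

cycloidal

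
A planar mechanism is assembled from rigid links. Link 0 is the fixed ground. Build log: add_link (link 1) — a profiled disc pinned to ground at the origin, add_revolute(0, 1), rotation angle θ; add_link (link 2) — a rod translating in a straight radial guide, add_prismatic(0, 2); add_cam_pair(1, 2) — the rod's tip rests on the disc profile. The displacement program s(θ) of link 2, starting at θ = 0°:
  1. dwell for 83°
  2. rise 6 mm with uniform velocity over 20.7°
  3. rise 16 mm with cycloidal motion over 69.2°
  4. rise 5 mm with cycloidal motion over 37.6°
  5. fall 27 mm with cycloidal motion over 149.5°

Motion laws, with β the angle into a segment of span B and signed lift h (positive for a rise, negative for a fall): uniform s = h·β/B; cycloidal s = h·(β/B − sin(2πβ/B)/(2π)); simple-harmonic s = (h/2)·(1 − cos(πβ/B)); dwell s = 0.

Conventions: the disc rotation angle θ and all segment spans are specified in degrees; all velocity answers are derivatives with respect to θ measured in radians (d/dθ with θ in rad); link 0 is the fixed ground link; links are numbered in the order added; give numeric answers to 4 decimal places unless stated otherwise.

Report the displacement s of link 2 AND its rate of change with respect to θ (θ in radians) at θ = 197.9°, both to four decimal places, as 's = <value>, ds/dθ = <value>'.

seg 1 [0°–83°] dwell: s stays 0.0000
seg 2 [83°–103.7°] uniform, h=6: full span → s += 6 → s = 6.0000
seg 3 [103.7°–172.9°] cycloidal, h=16: full span → s += 16 → s = 22.0000
seg 4 [172.9°–210.5°] cycloidal, h=5: θ=197.9° here. β=25, B=37.6. 5·(0.6649 − sin(2π·0.6649)/(2π)) = 4.0092 → s = 26.0092
velocity in seg [172.9°–210.5°] (cycloidal), θ in radians: β = 25° = 0.4363 rad, B = 37.6° = 0.6562 rad; ds/dθ = (h/B)(1 − cos(2πβ/B)) = (5/0.6562)(1 − cos(2π·0.6649)) = 11.501950 mm/rad

s = 26.0092, ds/dθ = 11.5019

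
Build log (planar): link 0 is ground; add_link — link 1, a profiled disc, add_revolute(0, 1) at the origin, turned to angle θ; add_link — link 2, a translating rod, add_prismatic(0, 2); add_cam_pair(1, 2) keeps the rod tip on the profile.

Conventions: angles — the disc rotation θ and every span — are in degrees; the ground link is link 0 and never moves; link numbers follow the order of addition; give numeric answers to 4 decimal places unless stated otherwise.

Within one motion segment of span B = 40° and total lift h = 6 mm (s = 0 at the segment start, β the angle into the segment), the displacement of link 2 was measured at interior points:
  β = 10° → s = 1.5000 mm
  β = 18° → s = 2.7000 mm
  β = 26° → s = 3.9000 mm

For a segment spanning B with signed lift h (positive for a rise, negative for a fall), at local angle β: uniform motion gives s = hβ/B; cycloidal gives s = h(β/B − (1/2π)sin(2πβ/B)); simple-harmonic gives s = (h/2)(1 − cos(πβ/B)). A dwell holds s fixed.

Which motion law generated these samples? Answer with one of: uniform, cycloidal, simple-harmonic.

candidates at β/B = r: uniform s = h·r (linear in β); cycloidal s = h·(r − sin(2πr)/(2π)); simple-harmonic s = (h/2)(1 − cos(πr))
β=10°: printed 1.5000 | uniform 1.5000, cycloidal 0.5451, simple-harmonic 0.8787
β=18°: printed 2.7000 | uniform 2.7000, cycloidal 2.4049, simple-harmonic 2.5307
β=26°: printed 3.9000 | uniform 3.9000, cycloidal 4.6726, simple-harmonic 4.3620
only one law matches every sample → uniform

uniform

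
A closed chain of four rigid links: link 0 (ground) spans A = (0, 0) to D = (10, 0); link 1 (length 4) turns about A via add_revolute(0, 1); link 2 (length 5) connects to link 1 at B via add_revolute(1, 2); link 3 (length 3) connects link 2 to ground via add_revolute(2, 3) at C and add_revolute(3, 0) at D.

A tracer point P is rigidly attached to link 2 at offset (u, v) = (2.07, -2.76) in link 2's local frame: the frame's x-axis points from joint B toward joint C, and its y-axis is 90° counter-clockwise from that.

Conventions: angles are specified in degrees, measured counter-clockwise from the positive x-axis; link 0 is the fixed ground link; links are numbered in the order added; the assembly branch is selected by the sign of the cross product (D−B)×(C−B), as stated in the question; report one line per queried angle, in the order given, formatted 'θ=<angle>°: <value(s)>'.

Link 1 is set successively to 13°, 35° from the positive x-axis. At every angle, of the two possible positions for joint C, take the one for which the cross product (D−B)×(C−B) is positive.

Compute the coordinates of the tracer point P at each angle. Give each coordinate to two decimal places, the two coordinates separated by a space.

A=(0,0), D=(10.00,0)
θ=13°: B = A + 4.00·(cos13°, sin13°) = (3.8975, 0.8998)
θ=13°: |BD| = 6.1685
θ=13°: circle(B,5.00) ∩ circle(D,3.00): a=4.3812, h=2.4094
θ=13°:   candidates: C₊=(8.5832,2.6444) cross=14.863; C₋=(7.8803,-2.1230) cross=-14.863
θ=13°:   branch + wants cross > 0 → take C=(8.5832,2.6444) (cross=14.863)
θ=13°: ex = (C−B)/|BC| = (0.9372,0.3489); ey = (-0.3489,0.9372)
θ=13°: P = B + 2.07·ex + -2.76·ey = (6.8004,-0.9645)
θ=35°: B = A + 4.00·(cos35°, sin35°) = (3.2766, 2.2943)
θ=35°: |BD| = 7.1041
θ=35°: circle(B,5.00) ∩ circle(D,3.00): a=4.6782, h=1.7649
θ=35°:   candidates: C₊=(8.2741,2.4538) cross=12.538; C₋=(7.1341,-0.8869) cross=-12.538
θ=35°:   branch + wants cross > 0 → take C=(8.2741,2.4538) (cross=12.538)
θ=35°: ex = (C−B)/|BC| = (0.9995,0.0319); ey = (-0.0319,0.9995)
θ=35°: P = B + 2.07·ex + -2.76·ey = (5.4336,-0.3983)

θ=13°: 6.80 -0.96
θ=35°: 5.43 -0.40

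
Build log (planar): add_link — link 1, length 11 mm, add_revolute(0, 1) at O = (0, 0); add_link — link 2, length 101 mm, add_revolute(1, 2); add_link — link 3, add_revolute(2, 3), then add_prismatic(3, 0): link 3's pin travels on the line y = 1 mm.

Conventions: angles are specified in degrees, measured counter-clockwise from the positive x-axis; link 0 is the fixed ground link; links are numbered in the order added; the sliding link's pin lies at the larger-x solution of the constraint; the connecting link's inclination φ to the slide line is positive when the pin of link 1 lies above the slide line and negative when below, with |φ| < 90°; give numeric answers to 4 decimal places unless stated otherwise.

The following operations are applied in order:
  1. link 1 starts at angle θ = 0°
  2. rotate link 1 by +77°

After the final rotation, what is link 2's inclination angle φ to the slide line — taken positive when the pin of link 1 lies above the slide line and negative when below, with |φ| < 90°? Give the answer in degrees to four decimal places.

geometry: r = 11 mm, L = 101 mm, e = 1 mm; θ starts at 0°
rotate link 1 by +77°: θ ← 0° +77° = 77°
h = r sin θ − e = 10.718071 − 1 = 9.718071
sin φ = h / L = 9.718071 / 101 = 0.09621852
φ = arcsin(0.09621852) = 5.521457°

5.5215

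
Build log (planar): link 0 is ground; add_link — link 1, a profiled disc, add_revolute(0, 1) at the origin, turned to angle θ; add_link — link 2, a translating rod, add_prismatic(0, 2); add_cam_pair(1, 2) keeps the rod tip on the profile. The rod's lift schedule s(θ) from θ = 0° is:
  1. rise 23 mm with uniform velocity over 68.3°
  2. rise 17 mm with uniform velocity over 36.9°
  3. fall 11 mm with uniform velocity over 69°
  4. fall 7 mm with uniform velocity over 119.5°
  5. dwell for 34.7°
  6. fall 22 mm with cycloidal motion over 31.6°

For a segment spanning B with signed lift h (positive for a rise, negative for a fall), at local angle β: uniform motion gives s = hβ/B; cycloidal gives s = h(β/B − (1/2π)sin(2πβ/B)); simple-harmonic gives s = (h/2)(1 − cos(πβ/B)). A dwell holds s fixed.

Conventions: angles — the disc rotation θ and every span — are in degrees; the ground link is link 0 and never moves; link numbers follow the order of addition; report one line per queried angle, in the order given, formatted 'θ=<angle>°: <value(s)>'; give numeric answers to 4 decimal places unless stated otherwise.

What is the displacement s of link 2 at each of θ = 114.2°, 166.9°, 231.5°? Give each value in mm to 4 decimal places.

seg 1 [0°–68.3°] uniform, h=23: full span → s += 23 → s = 23.0000
seg 2 [68.3°–105.2°] uniform, h=17: full span → s += 17 → s = 40.0000
seg 3 [105.2°–174.2°] uniform, h=-11: θ=114.2° here. β=9, B=69. -11·9/69 = -1.4348 → s = 38.5652
seg 3 [105.2°–174.2°] uniform, h=-11: θ=166.9° here. β=61.7, B=69. -11·61.7/69 = -9.8362 → s = 30.1638
seg 3 [105.2°–174.2°] uniform, h=-11: full span → s += -11 → s = 29.0000
seg 4 [174.2°–293.7°] uniform, h=-7: θ=231.5° here. β=57.3, B=119.5. -7·57.3/119.5 = -3.3565 → s = 25.6435

θ=114.2°: 38.5652
θ=166.9°: 30.1638
θ=231.5°: 25.6435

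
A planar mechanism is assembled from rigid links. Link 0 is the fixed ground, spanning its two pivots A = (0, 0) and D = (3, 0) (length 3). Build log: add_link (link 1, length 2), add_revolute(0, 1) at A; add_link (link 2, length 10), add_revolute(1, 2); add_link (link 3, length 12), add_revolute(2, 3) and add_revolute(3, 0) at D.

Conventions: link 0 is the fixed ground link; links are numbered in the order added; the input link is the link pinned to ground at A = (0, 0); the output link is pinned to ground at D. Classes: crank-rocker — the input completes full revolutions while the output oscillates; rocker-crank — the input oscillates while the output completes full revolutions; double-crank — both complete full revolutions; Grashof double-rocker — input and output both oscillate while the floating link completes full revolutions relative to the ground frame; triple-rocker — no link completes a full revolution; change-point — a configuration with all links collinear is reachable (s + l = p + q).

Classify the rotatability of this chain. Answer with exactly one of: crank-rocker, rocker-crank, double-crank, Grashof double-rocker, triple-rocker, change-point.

lengths: ground=3, input=2, coupler=10, output=12
sorted: s=2 (shortest), l=12 (longest), p+q=13
s + l = 14 vs p + q = 13
s + l > p + q → non-Grashof → no link fully rotates → triple-rocker

triple-rocker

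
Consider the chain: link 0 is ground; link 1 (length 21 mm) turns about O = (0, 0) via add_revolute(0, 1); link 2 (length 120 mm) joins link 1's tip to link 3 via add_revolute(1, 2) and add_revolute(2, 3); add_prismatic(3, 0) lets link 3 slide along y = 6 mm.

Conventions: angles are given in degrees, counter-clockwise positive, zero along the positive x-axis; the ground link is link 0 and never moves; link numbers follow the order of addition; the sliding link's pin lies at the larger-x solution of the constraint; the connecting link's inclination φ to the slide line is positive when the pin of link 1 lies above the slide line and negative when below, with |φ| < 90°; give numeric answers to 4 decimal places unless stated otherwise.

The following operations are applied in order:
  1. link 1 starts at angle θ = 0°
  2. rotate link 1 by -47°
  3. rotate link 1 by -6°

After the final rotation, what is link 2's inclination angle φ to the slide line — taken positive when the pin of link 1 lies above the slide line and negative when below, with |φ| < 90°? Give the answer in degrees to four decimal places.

geometry: r = 21 mm, L = 120 mm, e = 6 mm; θ starts at 0°
rotate link 1 by -47°: θ ← 0° -47° = -47°
rotate link 1 by -6°: θ ← -47° -6° = -53°
h = r sin θ − e = -16.771346 − 6 = -22.771346
sin φ = h / L = -22.771346 / 120 = -0.18976121
φ = arcsin(-0.18976121) = -10.938849°

-10.9388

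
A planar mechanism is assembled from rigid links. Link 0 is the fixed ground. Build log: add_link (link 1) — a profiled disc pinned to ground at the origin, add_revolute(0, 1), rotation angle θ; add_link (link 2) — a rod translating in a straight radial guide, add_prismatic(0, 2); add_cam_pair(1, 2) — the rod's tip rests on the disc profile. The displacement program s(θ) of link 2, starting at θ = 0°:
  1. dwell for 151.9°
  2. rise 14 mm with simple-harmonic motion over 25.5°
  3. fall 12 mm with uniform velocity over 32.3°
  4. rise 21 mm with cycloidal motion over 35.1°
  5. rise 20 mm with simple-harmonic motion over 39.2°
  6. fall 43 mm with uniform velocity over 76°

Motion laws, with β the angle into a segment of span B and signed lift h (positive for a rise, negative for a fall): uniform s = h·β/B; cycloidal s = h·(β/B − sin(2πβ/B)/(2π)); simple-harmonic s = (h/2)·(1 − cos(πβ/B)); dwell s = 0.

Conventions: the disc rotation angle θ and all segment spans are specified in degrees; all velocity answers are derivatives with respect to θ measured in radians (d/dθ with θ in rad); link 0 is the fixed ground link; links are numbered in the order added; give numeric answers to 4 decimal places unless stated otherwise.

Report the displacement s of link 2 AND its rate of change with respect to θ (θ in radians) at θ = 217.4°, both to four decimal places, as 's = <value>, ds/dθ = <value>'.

seg 1 [0°–151.9°] dwell: s stays 0.0000
seg 2 [151.9°–177.4°] simple-harmonic, h=14: full span → s += 14 → s = 14.0000
seg 3 [177.4°–209.7°] uniform, h=-12: full span → s += -12 → s = 2.0000
seg 4 [209.7°–244.8°] cycloidal, h=21: θ=217.4° here. β=7.7, B=35.1. 21·(0.2194 − sin(2π·0.2194)/(2π)) = 1.3263 → s = 3.3263
velocity in seg [209.7°–244.8°] (cycloidal), θ in radians: β = 7.7° = 0.1344 rad, B = 35.1° = 0.6126 rad; ds/dθ = (h/B)(1 − cos(2πβ/B)) = (21/0.6126)(1 − cos(2π·0.2194)) = 27.723626 mm/rad

s = 3.3263, ds/dθ = 27.7236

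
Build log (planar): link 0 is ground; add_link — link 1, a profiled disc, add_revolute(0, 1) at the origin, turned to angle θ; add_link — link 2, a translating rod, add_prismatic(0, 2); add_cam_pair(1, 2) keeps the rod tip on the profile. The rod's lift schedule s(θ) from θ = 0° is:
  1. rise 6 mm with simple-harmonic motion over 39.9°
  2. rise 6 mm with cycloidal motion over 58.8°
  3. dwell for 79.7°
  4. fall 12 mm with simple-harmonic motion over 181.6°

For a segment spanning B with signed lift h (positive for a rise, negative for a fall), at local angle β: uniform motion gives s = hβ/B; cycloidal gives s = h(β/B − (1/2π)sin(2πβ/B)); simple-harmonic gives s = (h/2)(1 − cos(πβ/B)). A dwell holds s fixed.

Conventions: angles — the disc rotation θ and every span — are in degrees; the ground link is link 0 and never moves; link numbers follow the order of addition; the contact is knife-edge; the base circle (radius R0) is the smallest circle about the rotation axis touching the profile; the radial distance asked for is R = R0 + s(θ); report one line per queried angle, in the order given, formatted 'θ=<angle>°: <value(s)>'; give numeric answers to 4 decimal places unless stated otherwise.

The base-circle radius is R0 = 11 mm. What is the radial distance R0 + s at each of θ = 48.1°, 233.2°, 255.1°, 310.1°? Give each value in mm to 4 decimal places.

seg 1 [0°–39.9°] simple-harmonic, h=6: full span → s += 6 → s = 6.0000
seg 2 [39.9°–98.7°] cycloidal, h=6: θ=48.1° here. β=8.2, B=58.8. 6·(0.1395 − sin(2π·0.1395)/(2π)) = 0.1030 → s = 6.1030
seg 2 [39.9°–98.7°] cycloidal, h=6: full span → s += 6 → s = 12.0000
seg 3 [98.7°–178.4°] dwell: s stays 12.0000
seg 4 [178.4°–360°] simple-harmonic, h=-12: θ=233.2° here. β=54.8, B=181.6. -12/2·(1 − cos(π·0.3018)) = -2.5002 → s = 9.4998
seg 4 [178.4°–360°] simple-harmonic, h=-12: θ=255.1° here. β=76.7, B=181.6. -12/2·(1 − cos(π·0.4224)) = -4.5509 → s = 7.4491
seg 4 [178.4°–360°] simple-harmonic, h=-12: θ=310.1° here. β=131.7, B=181.6. -12/2·(1 − cos(π·0.7252)) = -9.8998 → s = 2.1002
θ=48.1°: R = R0 + s = 11 + 6.1030 = 17.1030
θ=233.2°: R = R0 + s = 11 + 9.4998 = 20.4998
θ=255.1°: R = R0 + s = 11 + 7.4491 = 18.4491
θ=310.1°: R = R0 + s = 11 + 2.1002 = 13.1002

θ=48.1°: 17.1030
θ=233.2°: 20.4998
θ=255.1°: 18.4491
θ=310.1°: 13.1002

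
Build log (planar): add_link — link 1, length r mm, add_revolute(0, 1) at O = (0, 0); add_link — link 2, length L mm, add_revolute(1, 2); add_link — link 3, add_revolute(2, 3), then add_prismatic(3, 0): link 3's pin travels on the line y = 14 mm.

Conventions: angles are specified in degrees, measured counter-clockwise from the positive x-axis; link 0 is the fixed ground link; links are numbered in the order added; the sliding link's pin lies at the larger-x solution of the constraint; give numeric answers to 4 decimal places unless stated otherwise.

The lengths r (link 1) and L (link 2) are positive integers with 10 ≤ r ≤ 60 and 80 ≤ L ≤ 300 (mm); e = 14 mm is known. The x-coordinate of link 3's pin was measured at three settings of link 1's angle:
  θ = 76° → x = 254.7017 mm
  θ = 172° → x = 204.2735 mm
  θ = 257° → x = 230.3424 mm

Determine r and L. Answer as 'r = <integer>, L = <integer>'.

constraint per measurement: (x − r cos θ)² + (r sin θ − e)² = L²
subtracting the θ₁ and θ₂ equations cancels the r² and L² terms:
r = (x₁² − x₂²) / (2[(x₁cos θ₁ + e sin θ₁) − (x₂cos θ₂ + e sin θ₂)]) = 42.0000 → r = 42
L² = (x₁ − r cos θ₁)² + (r sin θ₁ − e)² = 60515.9831 → L = 246.0000 → L = 246
check at θ₃=257°: x = 230.3424 (printed 230.3424) ✓

r = 42, L = 246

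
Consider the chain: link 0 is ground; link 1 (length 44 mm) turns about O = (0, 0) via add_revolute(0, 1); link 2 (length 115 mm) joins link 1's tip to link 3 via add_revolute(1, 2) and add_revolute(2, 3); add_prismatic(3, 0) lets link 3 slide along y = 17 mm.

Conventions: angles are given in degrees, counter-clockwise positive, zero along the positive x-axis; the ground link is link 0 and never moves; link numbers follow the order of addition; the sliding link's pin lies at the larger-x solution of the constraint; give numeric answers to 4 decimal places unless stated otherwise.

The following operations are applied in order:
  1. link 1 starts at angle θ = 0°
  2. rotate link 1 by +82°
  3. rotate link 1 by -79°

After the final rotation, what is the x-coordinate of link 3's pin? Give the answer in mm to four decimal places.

geometry: r = 44 mm, L = 115 mm, e = 17 mm; θ starts at 0°
rotate link 1 by +82°: θ ← 0° +82° = 82°
rotate link 1 by -79°: θ ← 82° -79° = 3°
crank pin P = (r cos θ, r sin θ) = (43.939700, 2.302782)
h = r sin θ − e = 2.302782 − 17 = -14.697218
x = r cos θ + √(L² − h²) = 43.939700 + 114.056967 = 157.996667

157.9967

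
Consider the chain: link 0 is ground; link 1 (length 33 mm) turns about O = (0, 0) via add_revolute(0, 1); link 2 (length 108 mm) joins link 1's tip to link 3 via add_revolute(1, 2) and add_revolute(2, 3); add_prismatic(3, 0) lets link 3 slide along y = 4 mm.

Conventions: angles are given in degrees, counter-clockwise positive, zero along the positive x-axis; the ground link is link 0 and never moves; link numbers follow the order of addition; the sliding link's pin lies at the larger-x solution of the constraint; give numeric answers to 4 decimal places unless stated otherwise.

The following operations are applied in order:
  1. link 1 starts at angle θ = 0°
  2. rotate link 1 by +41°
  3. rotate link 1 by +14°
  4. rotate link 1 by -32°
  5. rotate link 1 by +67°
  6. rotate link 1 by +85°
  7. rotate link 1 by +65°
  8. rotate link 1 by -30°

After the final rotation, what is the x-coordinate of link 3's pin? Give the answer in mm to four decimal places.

geometry: r = 33 mm, L = 108 mm, e = 4 mm; θ starts at 0°
rotate link 1 by +41°: θ ← 0° +41° = 41°
rotate link 1 by +14°: θ ← 41° +14° = 55°
rotate link 1 by -32°: θ ← 55° -32° = 23°
rotate link 1 by +67°: θ ← 23° +67° = 90°
rotate link 1 by +85°: θ ← 90° +85° = 175°
rotate link 1 by +65°: θ ← 175° +65° = 240°
rotate link 1 by -30°: θ ← 240° -30° = 210°
crank pin P = (r cos θ, r sin θ) = (-28.578838, -16.500000)
h = r sin θ − e = -16.500000 − 4 = -20.500000
x = r cos θ + √(L² − h²) = -28.578838 + 106.036550 = 77.457712

77.4577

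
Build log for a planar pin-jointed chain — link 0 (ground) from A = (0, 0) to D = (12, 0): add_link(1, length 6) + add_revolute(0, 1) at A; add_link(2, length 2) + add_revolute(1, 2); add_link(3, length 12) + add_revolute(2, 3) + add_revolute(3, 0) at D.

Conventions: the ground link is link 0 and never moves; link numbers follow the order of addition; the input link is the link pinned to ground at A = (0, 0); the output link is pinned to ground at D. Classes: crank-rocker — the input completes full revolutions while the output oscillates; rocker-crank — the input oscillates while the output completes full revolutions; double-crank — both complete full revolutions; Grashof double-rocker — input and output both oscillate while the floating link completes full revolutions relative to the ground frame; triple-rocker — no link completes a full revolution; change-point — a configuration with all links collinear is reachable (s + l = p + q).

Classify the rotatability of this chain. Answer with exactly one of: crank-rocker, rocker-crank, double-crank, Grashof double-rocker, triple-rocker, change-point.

lengths: ground=12, input=6, coupler=2, output=12
sorted: s=2 (shortest), l=12 (longest), p+q=18
s + l = 14 vs p + q = 18
s + l < p + q (Grashof) with shortest = coupler link → Grashof double-rocker

Grashof double-rocker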